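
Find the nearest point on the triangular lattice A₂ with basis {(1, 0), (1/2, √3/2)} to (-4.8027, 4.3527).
(-4.5, 4.33)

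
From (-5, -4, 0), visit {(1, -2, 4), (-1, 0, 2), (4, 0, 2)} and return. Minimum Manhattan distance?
34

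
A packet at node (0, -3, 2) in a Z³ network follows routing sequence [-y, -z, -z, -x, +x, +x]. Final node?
(1, -4, 0)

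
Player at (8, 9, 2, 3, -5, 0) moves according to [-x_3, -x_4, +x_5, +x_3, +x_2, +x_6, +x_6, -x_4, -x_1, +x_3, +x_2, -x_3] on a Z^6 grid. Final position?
(7, 11, 2, 1, -4, 2)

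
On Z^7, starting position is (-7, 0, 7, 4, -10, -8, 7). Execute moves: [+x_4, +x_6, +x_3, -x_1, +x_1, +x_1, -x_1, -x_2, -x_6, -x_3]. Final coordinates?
(-7, -1, 7, 5, -10, -8, 7)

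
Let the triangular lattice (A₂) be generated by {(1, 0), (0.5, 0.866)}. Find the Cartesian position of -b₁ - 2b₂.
(-2, -1.732)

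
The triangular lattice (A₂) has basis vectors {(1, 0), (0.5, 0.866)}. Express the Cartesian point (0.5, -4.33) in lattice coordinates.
3b₁ - 5b₂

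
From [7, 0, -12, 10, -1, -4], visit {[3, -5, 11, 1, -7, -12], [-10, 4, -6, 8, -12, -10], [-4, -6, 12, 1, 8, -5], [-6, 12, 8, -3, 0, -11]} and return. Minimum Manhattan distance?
224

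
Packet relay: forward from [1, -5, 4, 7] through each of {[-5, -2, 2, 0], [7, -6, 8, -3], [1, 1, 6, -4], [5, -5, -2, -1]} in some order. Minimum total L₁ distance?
66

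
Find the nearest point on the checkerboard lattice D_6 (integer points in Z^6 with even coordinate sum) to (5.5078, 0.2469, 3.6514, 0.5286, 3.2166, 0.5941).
(5, 0, 4, 1, 3, 1)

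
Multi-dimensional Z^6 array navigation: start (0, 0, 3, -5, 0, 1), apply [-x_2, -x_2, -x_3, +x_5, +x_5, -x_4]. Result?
(0, -2, 2, -6, 2, 1)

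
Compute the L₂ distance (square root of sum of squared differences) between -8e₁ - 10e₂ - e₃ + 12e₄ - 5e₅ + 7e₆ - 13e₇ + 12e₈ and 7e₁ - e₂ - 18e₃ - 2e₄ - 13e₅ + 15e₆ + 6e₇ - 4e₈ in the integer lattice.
39.1918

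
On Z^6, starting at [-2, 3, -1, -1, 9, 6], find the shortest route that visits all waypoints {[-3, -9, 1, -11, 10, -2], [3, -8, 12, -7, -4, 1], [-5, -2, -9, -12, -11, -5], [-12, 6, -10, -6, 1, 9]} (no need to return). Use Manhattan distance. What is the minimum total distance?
169
(one optimal route: (-2, 3, -1, -1, 9, 6) → (-12, 6, -10, -6, 1, 9) → (-5, -2, -9, -12, -11, -5) → (-3, -9, 1, -11, 10, -2) → (3, -8, 12, -7, -4, 1))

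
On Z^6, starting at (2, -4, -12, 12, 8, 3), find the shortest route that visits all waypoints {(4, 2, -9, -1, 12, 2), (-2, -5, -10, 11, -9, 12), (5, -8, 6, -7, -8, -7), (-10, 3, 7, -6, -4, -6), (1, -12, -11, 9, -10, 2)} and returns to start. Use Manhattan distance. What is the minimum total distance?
232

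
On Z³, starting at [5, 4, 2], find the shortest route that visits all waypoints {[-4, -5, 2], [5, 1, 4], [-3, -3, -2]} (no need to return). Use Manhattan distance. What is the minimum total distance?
29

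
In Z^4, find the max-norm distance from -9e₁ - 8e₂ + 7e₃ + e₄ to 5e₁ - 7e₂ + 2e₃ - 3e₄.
14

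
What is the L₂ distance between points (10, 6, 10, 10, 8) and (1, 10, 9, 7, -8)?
19.0526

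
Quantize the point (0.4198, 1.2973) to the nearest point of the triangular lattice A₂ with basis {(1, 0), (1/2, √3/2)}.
(0.5, 0.866)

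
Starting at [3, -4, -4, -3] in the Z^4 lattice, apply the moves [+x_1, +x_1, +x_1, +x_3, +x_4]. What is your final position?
(6, -4, -3, -2)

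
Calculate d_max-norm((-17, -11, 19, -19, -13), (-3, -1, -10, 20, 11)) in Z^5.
39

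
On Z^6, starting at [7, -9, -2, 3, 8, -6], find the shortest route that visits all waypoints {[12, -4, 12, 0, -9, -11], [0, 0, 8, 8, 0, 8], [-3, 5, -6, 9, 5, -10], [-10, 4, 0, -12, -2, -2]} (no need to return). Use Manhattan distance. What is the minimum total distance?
201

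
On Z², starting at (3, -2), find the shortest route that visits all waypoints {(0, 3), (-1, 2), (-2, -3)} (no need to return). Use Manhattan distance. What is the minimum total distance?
14
(one optimal route: (3, -2) → (-2, -3) → (-1, 2) → (0, 3))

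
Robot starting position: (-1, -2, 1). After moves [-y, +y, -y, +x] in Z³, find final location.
(0, -3, 1)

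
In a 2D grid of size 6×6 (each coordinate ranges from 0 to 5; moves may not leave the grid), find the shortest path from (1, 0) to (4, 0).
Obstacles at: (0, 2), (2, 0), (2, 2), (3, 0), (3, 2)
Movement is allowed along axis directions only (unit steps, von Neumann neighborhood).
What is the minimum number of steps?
5
(one shortest path: (1, 0) → (1, 1) → (2, 1) → (3, 1) → (4, 1) → (4, 0))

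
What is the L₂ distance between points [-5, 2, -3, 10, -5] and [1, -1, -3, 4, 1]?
10.8167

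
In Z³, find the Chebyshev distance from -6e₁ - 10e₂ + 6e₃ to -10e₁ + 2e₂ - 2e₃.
12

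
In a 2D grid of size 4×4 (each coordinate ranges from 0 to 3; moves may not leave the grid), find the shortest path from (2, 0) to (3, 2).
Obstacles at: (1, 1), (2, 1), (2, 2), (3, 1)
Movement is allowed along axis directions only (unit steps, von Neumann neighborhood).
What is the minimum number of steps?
9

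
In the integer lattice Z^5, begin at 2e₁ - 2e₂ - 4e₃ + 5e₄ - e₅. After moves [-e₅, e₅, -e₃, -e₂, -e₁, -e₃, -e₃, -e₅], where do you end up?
(1, -3, -7, 5, -2)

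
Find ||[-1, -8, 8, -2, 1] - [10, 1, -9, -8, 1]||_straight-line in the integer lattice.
22.9565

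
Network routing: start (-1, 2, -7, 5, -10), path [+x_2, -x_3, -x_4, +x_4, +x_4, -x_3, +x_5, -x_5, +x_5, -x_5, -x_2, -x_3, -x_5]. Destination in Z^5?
(-1, 2, -10, 6, -11)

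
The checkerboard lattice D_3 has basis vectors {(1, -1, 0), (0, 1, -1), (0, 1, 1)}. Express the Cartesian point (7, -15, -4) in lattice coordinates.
7b₁ - 2b₂ - 6b₃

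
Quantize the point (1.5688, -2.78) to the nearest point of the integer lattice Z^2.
(2, -3)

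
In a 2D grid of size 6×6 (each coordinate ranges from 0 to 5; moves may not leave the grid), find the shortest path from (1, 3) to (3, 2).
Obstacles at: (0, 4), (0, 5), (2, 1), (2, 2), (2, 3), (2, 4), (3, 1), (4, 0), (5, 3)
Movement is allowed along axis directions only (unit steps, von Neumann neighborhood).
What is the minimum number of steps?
7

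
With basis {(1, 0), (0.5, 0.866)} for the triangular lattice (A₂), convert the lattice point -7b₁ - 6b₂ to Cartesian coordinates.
(-10, -5.196)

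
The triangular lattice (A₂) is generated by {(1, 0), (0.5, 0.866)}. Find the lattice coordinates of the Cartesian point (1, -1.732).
2b₁ - 2b₂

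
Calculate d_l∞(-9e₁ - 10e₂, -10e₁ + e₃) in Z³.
10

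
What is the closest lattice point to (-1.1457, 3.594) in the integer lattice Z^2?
(-1, 4)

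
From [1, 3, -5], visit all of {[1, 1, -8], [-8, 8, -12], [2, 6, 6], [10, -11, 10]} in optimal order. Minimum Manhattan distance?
84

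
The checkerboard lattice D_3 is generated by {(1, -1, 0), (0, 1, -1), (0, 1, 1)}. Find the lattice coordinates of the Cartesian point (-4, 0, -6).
-4b₁ + b₂ - 5b₃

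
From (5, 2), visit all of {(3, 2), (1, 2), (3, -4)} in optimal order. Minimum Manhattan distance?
12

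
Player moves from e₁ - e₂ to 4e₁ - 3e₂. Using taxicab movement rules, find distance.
5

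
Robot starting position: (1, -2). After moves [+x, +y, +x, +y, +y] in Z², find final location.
(3, 1)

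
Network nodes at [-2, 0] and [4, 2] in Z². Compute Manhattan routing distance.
8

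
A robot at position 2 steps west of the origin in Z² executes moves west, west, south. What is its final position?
(-4, -1)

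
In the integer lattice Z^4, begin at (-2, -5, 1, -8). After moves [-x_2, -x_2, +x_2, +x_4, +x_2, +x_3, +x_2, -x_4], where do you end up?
(-2, -4, 2, -8)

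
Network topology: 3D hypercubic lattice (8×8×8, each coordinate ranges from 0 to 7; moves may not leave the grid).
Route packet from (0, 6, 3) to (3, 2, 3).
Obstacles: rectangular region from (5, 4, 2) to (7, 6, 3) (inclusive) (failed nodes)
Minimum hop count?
7
(one shortest path: (0, 6, 3) → (1, 6, 3) → (2, 6, 3) → (3, 6, 3) → (3, 5, 3) → (3, 4, 3) → (3, 3, 3) → (3, 2, 3))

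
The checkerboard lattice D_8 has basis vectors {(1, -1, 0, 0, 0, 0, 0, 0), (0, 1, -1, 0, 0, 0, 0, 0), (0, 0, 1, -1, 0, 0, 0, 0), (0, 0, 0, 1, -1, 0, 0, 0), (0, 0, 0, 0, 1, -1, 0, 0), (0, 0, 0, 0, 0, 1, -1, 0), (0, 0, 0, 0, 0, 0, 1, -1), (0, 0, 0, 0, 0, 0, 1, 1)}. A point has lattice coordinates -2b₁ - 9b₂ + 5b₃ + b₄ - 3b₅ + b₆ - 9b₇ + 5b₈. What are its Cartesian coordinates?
(-2, -7, 14, -4, -4, 4, -5, 14)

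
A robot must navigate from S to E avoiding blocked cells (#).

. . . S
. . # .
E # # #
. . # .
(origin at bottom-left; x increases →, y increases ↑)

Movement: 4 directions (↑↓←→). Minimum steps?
5
(one shortest path: (3, 3) → (2, 3) → (1, 3) → (0, 3) → (0, 2) → (0, 1))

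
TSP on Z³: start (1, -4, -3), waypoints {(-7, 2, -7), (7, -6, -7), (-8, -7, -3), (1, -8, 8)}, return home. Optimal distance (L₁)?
84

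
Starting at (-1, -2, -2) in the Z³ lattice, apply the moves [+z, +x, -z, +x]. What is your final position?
(1, -2, -2)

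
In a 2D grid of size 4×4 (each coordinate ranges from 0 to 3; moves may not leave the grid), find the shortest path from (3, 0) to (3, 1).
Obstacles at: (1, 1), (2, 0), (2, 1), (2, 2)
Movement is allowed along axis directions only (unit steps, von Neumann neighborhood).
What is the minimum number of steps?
1
(one shortest path: (3, 0) → (3, 1))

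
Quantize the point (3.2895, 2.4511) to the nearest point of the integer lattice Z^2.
(3, 2)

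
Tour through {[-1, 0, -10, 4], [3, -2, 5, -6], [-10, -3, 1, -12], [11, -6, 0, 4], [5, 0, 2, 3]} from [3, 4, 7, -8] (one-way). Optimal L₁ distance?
107
(one optimal route: (3, 4, 7, -8) → (3, -2, 5, -6) → (-10, -3, 1, -12) → (-1, 0, -10, 4) → (5, 0, 2, 3) → (11, -6, 0, 4))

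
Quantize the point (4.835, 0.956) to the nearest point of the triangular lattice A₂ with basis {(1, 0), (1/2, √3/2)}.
(4.5, 0.866)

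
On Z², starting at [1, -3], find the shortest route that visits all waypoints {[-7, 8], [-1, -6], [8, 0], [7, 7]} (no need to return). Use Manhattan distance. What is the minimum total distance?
43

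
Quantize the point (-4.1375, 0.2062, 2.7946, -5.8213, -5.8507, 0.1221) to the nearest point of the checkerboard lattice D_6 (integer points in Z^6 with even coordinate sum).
(-4, 1, 3, -6, -6, 0)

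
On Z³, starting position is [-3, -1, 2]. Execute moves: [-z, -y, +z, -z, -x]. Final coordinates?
(-4, -2, 1)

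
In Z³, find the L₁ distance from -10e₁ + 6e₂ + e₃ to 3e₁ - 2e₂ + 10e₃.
30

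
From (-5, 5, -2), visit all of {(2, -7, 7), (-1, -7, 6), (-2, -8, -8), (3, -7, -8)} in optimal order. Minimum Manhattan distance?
48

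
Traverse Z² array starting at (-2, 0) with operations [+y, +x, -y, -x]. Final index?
(-2, 0)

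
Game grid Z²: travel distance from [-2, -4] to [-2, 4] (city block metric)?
8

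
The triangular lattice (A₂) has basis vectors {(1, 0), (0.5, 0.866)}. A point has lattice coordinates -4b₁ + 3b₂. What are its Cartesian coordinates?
(-2.5, 2.598)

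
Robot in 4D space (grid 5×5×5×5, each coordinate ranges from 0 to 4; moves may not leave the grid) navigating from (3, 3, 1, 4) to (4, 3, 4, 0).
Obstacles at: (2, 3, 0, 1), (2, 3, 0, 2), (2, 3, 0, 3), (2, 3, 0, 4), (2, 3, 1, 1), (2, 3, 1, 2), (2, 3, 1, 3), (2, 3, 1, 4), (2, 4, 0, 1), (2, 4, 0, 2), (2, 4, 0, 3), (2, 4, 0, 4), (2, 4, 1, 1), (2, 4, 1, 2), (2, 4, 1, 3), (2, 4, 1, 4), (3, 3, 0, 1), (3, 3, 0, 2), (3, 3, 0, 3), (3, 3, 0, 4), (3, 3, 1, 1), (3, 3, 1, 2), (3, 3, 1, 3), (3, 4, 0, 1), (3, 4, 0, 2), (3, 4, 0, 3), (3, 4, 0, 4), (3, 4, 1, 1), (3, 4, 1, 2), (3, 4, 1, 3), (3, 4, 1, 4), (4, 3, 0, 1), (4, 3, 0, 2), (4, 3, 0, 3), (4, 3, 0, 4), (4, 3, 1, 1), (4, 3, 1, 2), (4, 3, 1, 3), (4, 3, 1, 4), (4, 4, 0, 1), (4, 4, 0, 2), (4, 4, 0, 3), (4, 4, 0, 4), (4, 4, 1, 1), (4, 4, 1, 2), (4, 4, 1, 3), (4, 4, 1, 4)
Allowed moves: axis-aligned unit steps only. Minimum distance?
8
(one shortest path: (3, 3, 1, 4) → (3, 3, 2, 4) → (4, 3, 2, 4) → (4, 3, 3, 4) → (4, 3, 4, 4) → (4, 3, 4, 3) → (4, 3, 4, 2) → (4, 3, 4, 1) → (4, 3, 4, 0))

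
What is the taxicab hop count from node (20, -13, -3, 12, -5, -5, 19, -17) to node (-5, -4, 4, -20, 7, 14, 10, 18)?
148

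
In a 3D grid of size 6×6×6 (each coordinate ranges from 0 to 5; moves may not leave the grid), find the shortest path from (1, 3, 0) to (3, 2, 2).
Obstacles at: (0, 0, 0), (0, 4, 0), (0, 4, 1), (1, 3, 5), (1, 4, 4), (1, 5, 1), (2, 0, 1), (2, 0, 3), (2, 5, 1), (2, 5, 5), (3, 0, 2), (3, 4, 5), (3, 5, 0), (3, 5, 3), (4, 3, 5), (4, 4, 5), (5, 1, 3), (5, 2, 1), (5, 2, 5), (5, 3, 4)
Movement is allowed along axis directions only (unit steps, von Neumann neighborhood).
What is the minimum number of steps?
5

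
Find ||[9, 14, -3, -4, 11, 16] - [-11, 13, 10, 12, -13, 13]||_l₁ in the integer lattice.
77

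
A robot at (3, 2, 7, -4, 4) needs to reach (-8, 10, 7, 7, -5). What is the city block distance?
39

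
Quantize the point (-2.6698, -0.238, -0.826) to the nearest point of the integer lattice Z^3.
(-3, 0, -1)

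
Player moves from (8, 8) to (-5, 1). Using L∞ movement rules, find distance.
13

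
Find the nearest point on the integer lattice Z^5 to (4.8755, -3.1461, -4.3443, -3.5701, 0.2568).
(5, -3, -4, -4, 0)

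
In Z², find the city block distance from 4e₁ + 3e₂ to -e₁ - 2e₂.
10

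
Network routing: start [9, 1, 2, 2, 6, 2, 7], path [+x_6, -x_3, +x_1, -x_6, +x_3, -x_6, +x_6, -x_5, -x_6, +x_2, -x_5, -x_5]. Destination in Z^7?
(10, 2, 2, 2, 3, 1, 7)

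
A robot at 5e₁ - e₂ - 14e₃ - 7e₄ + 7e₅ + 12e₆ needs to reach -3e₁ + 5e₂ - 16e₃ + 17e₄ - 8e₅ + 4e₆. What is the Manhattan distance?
63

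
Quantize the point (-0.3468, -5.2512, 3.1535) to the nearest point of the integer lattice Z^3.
(0, -5, 3)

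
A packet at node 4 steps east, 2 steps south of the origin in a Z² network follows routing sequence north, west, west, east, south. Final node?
(3, -2)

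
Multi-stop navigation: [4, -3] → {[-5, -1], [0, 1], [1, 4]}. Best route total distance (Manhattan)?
21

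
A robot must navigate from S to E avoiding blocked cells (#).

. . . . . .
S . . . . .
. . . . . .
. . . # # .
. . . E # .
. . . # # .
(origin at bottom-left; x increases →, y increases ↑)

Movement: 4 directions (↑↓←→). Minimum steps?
6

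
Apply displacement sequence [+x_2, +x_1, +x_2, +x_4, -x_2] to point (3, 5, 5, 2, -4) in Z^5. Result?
(4, 6, 5, 3, -4)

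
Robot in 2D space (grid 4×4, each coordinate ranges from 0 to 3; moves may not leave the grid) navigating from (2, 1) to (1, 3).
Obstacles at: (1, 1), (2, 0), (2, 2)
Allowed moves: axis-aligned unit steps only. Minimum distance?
5
(one shortest path: (2, 1) → (3, 1) → (3, 2) → (3, 3) → (2, 3) → (1, 3))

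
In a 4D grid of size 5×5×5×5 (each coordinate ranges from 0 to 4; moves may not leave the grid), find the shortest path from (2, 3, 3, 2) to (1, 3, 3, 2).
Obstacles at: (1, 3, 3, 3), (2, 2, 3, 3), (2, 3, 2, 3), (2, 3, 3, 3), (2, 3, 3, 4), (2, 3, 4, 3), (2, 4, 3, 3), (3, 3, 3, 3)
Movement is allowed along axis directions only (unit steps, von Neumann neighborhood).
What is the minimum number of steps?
1
(one shortest path: (2, 3, 3, 2) → (1, 3, 3, 2))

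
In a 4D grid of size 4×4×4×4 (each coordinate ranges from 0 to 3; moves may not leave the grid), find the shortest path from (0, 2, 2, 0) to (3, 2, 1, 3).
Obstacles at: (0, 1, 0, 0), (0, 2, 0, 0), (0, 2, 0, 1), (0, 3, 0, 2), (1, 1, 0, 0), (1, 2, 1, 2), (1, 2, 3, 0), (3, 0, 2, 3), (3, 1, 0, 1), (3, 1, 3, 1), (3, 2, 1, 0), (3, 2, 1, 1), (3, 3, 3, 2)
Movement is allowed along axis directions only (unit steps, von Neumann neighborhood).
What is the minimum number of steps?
7
(one shortest path: (0, 2, 2, 0) → (1, 2, 2, 0) → (2, 2, 2, 0) → (3, 2, 2, 0) → (3, 2, 2, 1) → (3, 2, 2, 2) → (3, 2, 1, 2) → (3, 2, 1, 3))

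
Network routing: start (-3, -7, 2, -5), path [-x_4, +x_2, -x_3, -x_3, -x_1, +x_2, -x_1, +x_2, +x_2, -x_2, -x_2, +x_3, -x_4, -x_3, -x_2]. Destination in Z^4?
(-5, -6, 0, -7)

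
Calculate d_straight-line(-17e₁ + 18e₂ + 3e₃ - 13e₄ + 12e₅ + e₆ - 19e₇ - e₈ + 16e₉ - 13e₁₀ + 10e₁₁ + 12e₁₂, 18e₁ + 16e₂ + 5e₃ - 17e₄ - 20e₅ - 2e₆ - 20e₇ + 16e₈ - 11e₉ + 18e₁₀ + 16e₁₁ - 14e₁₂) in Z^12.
70.5266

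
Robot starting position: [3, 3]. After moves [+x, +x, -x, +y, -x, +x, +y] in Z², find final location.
(4, 5)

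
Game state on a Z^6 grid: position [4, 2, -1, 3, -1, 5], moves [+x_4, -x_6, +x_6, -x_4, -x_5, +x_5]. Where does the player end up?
(4, 2, -1, 3, -1, 5)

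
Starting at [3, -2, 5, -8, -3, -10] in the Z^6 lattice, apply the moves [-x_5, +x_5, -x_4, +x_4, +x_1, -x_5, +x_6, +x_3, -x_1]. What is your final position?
(3, -2, 6, -8, -4, -9)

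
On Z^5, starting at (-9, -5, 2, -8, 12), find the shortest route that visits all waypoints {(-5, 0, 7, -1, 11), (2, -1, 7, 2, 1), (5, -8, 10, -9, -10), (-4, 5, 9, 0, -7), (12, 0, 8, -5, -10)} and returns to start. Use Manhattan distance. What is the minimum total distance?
166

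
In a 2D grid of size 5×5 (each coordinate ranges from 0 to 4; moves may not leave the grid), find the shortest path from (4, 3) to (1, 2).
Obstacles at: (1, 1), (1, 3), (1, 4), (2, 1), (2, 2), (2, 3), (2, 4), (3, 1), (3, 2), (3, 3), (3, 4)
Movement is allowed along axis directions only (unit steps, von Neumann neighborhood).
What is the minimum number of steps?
10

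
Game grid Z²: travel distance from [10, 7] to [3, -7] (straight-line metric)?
15.6525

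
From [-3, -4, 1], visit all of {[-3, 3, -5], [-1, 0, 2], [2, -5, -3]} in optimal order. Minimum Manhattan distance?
34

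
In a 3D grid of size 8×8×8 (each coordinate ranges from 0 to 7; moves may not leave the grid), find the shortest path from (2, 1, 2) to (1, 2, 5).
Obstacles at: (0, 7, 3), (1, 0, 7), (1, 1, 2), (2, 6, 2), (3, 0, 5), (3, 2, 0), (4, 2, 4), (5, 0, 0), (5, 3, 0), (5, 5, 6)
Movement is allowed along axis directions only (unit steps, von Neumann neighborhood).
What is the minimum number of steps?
5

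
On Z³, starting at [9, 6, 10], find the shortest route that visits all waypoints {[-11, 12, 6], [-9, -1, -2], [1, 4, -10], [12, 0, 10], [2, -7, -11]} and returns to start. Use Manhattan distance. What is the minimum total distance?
136
(one optimal route: (9, 6, 10) → (-11, 12, 6) → (-9, -1, -2) → (1, 4, -10) → (2, -7, -11) → (12, 0, 10) → (9, 6, 10))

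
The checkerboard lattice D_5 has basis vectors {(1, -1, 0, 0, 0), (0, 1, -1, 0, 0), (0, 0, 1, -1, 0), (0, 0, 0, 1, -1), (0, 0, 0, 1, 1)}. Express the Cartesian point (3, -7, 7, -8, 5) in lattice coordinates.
3b₁ - 4b₂ + 3b₃ - 5b₄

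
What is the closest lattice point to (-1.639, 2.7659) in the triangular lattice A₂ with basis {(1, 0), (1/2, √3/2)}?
(-1.5, 2.598)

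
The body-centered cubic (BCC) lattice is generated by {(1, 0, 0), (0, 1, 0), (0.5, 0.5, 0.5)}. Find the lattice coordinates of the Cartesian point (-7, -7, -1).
-6b₁ - 6b₂ - 2b₃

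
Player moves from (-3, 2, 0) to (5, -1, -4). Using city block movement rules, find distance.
15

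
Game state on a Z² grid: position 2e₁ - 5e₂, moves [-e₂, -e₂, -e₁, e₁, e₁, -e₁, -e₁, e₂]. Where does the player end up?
(1, -6)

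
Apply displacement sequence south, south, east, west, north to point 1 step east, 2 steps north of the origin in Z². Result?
(1, 1)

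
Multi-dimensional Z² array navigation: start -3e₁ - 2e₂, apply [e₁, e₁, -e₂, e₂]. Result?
(-1, -2)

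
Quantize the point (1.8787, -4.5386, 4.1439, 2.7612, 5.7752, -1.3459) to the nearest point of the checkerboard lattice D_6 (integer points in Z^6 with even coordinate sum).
(2, -4, 4, 3, 6, -1)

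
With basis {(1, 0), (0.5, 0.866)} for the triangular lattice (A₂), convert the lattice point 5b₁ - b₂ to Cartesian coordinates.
(4.5, -0.866)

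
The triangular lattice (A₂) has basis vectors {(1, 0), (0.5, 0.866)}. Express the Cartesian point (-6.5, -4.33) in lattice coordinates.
-4b₁ - 5b₂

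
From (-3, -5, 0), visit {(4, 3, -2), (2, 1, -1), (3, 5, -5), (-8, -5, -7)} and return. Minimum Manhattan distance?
58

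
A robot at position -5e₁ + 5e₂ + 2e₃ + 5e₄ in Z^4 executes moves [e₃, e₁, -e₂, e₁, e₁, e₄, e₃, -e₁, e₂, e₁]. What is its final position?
(-2, 5, 4, 6)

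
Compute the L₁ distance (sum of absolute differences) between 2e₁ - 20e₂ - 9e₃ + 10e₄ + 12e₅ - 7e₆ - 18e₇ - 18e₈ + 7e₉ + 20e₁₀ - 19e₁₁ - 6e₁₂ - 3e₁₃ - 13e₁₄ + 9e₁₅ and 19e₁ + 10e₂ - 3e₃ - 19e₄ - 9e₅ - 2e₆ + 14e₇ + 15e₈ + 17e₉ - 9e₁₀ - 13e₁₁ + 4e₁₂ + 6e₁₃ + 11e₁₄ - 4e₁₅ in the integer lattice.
274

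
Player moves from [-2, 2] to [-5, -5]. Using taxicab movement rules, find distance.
10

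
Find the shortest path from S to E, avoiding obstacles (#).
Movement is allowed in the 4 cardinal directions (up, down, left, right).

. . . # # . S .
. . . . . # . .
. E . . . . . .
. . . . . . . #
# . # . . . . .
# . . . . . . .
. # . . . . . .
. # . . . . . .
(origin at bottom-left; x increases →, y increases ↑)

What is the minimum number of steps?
7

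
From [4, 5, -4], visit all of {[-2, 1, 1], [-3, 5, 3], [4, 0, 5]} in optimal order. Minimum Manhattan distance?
32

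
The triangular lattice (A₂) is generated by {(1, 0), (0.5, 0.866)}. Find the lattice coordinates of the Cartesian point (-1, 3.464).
-3b₁ + 4b₂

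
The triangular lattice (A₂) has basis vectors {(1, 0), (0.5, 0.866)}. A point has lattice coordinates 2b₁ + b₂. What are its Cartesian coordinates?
(2.5, 0.866)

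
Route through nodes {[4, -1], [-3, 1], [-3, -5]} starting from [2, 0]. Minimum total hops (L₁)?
18
(one optimal route: (2, 0) → (4, -1) → (-3, 1) → (-3, -5))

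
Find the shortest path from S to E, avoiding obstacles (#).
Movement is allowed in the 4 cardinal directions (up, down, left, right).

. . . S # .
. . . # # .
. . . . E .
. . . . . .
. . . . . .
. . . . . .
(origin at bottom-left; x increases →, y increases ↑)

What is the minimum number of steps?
5
(one shortest path: (3, 5) → (2, 5) → (2, 4) → (2, 3) → (3, 3) → (4, 3))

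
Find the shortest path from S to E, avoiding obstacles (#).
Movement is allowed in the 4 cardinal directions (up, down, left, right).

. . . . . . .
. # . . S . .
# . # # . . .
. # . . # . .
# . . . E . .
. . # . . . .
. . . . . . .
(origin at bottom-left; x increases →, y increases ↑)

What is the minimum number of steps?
5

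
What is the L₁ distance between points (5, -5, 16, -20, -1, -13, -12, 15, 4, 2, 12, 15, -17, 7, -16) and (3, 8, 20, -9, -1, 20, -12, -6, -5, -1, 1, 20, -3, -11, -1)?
159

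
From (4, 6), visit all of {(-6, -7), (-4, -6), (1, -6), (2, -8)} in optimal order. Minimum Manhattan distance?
27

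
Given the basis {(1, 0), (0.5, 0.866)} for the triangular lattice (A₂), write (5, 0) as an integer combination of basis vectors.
5b₁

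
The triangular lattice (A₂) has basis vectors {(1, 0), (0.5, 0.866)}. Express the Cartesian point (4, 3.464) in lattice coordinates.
2b₁ + 4b₂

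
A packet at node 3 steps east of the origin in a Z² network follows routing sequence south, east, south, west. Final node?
(3, -2)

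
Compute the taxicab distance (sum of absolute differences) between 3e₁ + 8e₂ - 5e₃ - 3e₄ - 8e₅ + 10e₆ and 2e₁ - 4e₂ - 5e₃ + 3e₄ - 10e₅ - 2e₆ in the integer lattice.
33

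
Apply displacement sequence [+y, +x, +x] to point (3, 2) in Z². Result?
(5, 3)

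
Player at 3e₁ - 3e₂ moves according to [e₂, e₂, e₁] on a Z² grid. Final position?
(4, -1)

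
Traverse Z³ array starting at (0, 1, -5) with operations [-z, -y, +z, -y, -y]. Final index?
(0, -2, -5)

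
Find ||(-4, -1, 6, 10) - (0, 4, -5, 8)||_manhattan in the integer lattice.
22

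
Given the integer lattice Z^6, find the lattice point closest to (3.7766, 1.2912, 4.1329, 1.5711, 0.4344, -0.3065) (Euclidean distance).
(4, 1, 4, 2, 0, 0)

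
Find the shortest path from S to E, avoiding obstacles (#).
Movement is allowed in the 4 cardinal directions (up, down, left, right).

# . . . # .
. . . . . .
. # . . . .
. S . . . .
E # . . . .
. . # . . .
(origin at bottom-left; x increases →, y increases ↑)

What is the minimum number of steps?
2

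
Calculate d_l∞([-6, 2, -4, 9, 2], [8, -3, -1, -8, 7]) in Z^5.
17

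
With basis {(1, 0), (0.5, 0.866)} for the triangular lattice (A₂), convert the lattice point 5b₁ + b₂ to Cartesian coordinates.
(5.5, 0.866)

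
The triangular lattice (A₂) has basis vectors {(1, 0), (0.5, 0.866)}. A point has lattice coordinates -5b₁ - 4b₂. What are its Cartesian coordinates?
(-7, -3.464)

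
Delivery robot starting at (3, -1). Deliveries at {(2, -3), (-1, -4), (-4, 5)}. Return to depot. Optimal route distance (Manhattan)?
32
(one optimal route: (3, -1) → (2, -3) → (-1, -4) → (-4, 5) → (3, -1))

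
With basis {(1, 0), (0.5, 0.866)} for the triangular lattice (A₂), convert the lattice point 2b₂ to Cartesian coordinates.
(1, 1.732)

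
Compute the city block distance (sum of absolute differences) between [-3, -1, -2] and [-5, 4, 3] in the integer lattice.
12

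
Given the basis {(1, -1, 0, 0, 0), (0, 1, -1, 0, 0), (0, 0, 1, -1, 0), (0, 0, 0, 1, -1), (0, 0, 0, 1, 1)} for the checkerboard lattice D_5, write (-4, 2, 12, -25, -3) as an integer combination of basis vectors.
-4b₁ - 2b₂ + 10b₃ - 6b₄ - 9b₅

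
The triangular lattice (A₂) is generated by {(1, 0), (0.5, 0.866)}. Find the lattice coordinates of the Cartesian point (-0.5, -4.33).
2b₁ - 5b₂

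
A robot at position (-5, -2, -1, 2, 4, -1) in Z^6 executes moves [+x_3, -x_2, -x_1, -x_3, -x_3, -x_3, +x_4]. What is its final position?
(-6, -3, -3, 3, 4, -1)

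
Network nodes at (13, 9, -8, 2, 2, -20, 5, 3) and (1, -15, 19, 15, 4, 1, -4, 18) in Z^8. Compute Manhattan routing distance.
123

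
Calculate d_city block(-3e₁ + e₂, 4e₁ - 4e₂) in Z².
12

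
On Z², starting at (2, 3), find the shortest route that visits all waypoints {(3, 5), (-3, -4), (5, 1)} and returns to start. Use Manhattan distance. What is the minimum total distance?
34
(one optimal route: (2, 3) → (3, 5) → (5, 1) → (-3, -4) → (2, 3))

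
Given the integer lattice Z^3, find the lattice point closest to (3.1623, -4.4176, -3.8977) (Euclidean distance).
(3, -4, -4)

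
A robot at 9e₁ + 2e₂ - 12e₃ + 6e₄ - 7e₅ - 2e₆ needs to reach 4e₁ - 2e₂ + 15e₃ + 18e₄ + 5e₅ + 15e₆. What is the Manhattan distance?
77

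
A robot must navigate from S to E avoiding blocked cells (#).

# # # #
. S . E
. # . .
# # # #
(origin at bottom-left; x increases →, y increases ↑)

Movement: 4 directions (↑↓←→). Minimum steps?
2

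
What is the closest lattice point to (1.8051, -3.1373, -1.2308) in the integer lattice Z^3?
(2, -3, -1)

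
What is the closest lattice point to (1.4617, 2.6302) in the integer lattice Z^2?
(1, 3)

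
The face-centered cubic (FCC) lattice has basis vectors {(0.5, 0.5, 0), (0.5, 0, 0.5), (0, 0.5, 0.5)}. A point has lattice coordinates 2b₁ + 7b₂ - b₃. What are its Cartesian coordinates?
(4.5, 0.5, 3)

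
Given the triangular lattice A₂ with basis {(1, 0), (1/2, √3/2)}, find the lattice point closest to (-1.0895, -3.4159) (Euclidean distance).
(-1, -3.464)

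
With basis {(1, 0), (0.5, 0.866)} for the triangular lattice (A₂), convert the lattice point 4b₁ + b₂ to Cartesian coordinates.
(4.5, 0.866)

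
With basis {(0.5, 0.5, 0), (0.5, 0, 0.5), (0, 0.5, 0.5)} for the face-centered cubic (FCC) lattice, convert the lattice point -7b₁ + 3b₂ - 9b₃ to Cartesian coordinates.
(-2, -8, -3)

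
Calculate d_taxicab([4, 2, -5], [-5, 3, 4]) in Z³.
19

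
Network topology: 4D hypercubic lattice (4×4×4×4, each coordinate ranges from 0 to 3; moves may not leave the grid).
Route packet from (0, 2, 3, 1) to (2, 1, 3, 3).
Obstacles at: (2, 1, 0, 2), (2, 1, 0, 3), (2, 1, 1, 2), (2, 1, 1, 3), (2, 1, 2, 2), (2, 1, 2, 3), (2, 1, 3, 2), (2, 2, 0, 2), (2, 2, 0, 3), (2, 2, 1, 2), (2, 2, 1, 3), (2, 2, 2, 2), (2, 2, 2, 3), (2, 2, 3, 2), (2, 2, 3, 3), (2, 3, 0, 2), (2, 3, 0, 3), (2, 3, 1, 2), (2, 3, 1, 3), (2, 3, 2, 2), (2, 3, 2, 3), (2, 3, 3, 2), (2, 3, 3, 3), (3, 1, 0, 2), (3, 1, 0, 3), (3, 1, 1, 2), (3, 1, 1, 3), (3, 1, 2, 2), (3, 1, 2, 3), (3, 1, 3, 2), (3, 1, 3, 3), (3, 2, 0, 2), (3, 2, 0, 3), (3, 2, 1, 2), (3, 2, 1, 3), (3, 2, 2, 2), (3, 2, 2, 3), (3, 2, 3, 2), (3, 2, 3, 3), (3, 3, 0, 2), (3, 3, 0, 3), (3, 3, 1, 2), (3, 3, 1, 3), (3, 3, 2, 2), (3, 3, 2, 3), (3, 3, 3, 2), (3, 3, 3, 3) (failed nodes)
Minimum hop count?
5
(one shortest path: (0, 2, 3, 1) → (1, 2, 3, 1) → (1, 1, 3, 1) → (1, 1, 3, 2) → (1, 1, 3, 3) → (2, 1, 3, 3))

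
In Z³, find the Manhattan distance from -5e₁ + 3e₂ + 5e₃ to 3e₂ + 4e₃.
6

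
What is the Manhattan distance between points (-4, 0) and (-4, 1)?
1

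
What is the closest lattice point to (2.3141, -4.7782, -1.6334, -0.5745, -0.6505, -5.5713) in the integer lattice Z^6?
(2, -5, -2, -1, -1, -6)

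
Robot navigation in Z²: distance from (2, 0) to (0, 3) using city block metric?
5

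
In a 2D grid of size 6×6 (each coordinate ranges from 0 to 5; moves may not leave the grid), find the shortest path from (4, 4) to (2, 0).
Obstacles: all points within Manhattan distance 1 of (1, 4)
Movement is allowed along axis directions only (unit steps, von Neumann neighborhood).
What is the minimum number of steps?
6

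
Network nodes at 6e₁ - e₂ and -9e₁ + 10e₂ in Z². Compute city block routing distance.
26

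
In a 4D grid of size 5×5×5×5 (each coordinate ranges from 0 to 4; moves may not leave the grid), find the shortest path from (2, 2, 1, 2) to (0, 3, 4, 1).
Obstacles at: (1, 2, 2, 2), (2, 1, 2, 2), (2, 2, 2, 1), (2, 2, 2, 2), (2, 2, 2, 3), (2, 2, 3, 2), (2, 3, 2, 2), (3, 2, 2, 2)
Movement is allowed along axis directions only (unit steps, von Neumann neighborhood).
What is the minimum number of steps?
7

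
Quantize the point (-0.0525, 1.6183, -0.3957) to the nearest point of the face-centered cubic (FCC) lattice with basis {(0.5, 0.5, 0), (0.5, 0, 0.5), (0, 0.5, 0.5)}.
(0, 1.5, -0.5)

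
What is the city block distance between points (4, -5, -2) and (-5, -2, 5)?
19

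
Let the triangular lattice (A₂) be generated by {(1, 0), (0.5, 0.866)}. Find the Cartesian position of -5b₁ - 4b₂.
(-7, -3.464)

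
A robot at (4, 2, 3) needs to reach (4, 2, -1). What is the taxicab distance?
4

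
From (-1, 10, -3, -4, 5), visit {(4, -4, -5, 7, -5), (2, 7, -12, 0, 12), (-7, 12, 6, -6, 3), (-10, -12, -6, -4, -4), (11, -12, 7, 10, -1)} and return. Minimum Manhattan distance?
224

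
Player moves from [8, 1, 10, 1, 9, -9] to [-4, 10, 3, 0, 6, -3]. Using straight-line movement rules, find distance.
17.8885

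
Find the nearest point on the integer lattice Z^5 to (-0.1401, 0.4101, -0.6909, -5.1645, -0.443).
(0, 0, -1, -5, 0)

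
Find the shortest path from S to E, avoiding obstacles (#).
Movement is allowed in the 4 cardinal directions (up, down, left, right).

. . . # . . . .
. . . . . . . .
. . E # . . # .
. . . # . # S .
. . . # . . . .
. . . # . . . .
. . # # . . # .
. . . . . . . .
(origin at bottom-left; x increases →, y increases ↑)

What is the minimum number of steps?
9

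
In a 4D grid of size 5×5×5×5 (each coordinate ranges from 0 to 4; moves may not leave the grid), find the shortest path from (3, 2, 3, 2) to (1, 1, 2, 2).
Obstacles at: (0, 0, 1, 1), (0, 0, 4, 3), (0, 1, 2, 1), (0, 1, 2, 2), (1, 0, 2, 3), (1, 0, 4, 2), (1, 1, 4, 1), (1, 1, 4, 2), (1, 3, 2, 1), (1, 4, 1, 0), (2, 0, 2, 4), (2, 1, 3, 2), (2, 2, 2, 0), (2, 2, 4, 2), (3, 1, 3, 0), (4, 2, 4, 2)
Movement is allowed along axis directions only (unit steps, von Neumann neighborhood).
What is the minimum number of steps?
4
(one shortest path: (3, 2, 3, 2) → (2, 2, 3, 2) → (1, 2, 3, 2) → (1, 1, 3, 2) → (1, 1, 2, 2))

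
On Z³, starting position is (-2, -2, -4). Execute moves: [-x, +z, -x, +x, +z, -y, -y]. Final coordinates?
(-3, -4, -2)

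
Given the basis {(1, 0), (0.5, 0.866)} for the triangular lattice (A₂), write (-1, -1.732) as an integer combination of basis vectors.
-2b₂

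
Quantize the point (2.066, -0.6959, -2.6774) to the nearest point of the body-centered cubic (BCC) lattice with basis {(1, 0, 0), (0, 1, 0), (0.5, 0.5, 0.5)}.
(2, -1, -3)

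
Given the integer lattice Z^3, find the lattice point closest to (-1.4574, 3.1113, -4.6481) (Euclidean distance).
(-1, 3, -5)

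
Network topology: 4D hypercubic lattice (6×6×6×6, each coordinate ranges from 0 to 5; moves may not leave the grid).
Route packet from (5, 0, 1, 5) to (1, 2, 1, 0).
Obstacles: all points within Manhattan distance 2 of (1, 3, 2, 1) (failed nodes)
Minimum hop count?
11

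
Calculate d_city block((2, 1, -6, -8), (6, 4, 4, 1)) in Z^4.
26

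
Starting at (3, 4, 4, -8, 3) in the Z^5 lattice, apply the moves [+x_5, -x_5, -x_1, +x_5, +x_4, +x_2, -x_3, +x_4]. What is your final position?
(2, 5, 3, -6, 4)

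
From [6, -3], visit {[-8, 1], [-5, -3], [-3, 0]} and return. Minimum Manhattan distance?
36
(one optimal route: (6, -3) → (-5, -3) → (-8, 1) → (-3, 0) → (6, -3))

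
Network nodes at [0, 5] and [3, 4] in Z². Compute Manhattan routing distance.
4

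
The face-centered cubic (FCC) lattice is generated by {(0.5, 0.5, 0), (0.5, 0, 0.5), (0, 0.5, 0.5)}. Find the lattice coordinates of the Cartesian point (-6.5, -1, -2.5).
-5b₁ - 8b₂ + 3b₃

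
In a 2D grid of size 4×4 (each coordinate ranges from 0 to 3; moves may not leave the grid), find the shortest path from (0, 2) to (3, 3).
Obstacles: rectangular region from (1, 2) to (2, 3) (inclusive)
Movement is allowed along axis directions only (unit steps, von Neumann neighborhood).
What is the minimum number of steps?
6
(one shortest path: (0, 2) → (0, 1) → (1, 1) → (2, 1) → (3, 1) → (3, 2) → (3, 3))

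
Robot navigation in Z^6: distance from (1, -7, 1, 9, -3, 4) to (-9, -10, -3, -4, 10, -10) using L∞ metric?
14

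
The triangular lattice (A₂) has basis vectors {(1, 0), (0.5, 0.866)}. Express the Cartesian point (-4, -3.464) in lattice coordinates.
-2b₁ - 4b₂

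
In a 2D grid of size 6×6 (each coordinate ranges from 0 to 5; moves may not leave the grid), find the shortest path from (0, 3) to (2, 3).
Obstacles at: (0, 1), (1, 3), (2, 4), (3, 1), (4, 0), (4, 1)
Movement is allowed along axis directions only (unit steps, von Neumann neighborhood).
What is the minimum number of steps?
4
(one shortest path: (0, 3) → (0, 2) → (1, 2) → (2, 2) → (2, 3))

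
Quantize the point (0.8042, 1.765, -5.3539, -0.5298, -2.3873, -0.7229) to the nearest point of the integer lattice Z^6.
(1, 2, -5, -1, -2, -1)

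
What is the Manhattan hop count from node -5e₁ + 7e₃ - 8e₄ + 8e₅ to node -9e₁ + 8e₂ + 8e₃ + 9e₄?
38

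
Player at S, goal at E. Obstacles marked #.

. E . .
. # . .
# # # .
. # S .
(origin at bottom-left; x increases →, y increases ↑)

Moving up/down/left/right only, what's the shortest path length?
6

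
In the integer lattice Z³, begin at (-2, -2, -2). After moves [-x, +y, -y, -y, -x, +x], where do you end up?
(-3, -3, -2)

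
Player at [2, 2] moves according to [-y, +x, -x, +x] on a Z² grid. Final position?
(3, 1)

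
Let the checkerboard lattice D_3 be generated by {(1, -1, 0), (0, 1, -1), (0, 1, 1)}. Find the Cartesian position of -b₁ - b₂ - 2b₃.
(-1, -2, -1)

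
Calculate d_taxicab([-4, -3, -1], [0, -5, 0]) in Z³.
7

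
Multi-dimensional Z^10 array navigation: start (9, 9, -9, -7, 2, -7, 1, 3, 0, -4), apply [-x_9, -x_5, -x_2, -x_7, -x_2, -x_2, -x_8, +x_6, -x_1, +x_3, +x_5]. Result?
(8, 6, -8, -7, 2, -6, 0, 2, -1, -4)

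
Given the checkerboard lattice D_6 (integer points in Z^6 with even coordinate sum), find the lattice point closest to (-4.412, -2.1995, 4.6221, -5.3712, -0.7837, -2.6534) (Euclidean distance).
(-4, -2, 5, -5, -1, -3)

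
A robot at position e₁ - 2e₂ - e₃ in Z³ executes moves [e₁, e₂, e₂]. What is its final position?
(2, 0, -1)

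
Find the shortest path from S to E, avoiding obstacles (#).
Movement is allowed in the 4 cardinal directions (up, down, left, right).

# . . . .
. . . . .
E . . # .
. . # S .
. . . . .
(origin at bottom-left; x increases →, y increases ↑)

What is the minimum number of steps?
6
(one shortest path: (3, 1) → (3, 0) → (2, 0) → (1, 0) → (0, 0) → (0, 1) → (0, 2))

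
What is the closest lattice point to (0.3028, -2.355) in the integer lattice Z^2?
(0, -2)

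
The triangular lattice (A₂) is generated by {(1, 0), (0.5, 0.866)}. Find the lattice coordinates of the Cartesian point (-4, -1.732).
-3b₁ - 2b₂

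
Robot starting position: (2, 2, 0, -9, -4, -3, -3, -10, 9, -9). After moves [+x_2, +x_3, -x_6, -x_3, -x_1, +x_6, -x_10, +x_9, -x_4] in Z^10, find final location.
(1, 3, 0, -10, -4, -3, -3, -10, 10, -10)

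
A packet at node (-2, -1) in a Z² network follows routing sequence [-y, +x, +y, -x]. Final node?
(-2, -1)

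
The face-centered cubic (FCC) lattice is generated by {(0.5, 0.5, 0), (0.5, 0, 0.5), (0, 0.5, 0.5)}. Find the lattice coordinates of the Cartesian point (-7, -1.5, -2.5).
-6b₁ - 8b₂ + 3b₃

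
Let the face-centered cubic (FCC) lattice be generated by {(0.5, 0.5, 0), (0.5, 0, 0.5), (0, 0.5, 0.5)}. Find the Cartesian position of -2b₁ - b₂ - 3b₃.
(-1.5, -2.5, -2)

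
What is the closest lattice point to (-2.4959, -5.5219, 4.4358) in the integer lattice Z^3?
(-2, -6, 4)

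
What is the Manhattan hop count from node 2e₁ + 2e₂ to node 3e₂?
3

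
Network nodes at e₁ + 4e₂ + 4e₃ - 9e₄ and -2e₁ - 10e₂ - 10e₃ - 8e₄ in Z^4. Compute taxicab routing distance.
32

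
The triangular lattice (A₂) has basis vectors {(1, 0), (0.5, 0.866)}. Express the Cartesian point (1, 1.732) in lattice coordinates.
2b₂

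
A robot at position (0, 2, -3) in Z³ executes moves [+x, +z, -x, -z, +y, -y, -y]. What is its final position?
(0, 1, -3)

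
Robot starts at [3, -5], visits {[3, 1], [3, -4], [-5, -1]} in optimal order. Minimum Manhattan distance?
16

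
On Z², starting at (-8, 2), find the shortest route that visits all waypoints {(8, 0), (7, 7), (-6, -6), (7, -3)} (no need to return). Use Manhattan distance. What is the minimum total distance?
38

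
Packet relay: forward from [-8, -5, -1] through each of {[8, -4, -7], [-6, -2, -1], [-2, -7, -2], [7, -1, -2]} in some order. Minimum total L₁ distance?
39
(one optimal route: (-8, -5, -1) → (-6, -2, -1) → (-2, -7, -2) → (7, -1, -2) → (8, -4, -7))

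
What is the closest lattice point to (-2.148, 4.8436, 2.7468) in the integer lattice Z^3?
(-2, 5, 3)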